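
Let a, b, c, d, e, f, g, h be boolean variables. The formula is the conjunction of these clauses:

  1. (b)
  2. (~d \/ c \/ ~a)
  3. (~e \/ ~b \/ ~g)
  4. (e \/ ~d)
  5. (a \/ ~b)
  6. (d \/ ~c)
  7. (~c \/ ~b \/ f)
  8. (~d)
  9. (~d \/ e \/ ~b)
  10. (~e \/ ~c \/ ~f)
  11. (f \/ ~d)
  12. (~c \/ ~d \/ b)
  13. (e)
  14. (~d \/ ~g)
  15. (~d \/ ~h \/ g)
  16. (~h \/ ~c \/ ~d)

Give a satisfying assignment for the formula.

a = T, b = T, c = F, d = F, e = T, f = T, g = F, h = F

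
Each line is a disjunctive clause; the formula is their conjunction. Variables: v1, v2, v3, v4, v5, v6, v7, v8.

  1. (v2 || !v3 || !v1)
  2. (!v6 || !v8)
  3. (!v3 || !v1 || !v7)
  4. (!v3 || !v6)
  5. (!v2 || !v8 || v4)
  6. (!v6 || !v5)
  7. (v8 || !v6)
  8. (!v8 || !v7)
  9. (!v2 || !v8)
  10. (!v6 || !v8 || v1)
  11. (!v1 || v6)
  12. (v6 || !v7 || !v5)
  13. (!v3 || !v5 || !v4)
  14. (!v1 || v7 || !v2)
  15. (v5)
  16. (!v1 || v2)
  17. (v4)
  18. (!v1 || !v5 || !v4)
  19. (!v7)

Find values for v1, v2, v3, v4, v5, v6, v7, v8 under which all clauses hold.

Unit propagation: (v5) forces v5 = True.
(!v6) is a unit clause, so v6 = False.
Unit propagation: (!v1) forces v1 = False.
(!v7) is a unit clause, so v7 = False.
Unit propagation: (v4) forces v4 = True.
The clause (!v3) is unit: v3 must be False.
Pure literal: v8 appears only negated; assign v8 = False.
v2 is now unconstrained; take v2 = True.
Every clause has at least one true literal under this assignment.

v1=False  v2=True  v3=False  v4=True  v5=True  v6=False  v7=False  v8=False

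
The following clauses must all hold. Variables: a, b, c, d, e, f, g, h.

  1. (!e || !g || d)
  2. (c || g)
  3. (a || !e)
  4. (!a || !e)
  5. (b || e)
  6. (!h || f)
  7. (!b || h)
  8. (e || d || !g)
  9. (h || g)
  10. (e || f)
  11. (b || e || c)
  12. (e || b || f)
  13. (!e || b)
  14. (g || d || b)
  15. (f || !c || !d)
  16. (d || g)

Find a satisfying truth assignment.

a = 0, b = 1, c = 1, d = 1, e = 0, f = 1, g = 1, h = 1

Pure literal: f appears only positively; assign f = True.
Set a = False and propagate.
  then e is forced to False.
  then b is forced to True.
  then h is forced to True.
Set c = True and propagate.
For the remaining variables, d = True, g = True works.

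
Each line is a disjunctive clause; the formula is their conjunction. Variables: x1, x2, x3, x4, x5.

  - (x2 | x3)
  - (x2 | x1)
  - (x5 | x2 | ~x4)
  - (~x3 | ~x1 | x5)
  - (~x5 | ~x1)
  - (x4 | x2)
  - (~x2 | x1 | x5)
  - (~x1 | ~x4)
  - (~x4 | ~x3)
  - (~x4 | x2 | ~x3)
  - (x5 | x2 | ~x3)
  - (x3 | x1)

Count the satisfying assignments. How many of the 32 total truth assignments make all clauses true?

2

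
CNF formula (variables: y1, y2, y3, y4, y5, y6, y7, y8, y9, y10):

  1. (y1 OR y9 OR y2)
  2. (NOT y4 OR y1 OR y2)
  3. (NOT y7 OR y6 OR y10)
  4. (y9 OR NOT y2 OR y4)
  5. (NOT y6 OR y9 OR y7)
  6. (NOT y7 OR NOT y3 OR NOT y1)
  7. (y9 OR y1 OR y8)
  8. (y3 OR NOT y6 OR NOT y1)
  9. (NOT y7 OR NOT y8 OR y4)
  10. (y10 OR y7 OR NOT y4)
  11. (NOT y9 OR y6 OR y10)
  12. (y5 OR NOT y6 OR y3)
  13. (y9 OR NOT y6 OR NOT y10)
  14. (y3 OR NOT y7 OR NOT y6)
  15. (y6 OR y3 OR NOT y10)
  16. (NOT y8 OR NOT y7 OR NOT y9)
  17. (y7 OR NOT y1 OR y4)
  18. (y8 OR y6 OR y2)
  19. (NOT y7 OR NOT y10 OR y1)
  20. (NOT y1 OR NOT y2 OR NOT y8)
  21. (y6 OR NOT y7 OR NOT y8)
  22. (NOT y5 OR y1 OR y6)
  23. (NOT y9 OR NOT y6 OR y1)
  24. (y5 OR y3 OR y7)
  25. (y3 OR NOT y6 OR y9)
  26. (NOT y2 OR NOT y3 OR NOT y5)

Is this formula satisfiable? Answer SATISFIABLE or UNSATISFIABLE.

SATISFIABLE

Branch on y1: take y1 = True.
The remaining clauses are satisfied by y2 = False, y3 = True, y4 = True, y5 = True, y6 = False, y7 = False, y8 = True, y9 = True, y10 = True.
So y1 = 1, y2 = 0, y3 = 1, y4 = 1, y5 = 1, y6 = 0, y7 = 0, y8 = 1, y9 = 1, y10 = 1 is a satisfying assignment.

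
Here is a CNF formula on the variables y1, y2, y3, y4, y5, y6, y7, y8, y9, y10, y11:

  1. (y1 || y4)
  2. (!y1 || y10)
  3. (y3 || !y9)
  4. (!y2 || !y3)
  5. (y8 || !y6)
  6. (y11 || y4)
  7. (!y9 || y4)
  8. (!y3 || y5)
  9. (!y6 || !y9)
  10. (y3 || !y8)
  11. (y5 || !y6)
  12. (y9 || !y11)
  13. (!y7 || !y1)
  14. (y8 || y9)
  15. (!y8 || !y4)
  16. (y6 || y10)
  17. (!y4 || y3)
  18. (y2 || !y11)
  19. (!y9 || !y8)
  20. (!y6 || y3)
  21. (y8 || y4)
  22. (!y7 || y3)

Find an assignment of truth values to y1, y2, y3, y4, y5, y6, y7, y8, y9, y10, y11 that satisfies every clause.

y5 occurs only positively in the remaining clauses — set y5 = True.
Pure literal: y7 appears only negated; assign y7 = False.
Set y1 = False and propagate.
  then y4 is forced to True.
  then y8 is forced to False.
  then y6 is forced to False.
  then y9 is forced to True.
  then y3 is forced to True.
  then y2 is forced to False.
  then y10 is forced to True.
  then y11 is forced to False.
Every clause has at least one true literal under this assignment.

y1=False  y2=False  y3=True  y4=True  y5=True  y6=False  y7=False  y8=False  y9=True  y10=True  y11=False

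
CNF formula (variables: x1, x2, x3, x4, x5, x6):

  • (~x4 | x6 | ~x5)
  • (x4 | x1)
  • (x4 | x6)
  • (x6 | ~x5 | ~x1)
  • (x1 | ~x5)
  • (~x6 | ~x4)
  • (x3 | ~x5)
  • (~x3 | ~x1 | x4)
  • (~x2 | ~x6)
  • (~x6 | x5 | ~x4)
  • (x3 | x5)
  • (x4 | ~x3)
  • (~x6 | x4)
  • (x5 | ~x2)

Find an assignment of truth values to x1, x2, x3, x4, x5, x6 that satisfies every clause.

x1=T, x2=F, x3=T, x4=T, x5=F, x6=F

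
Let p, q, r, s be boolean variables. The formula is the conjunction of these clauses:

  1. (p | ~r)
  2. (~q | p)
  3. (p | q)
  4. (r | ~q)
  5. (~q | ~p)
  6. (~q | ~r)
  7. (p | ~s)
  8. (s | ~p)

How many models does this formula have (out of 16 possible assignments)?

Satisfying assignments:
  p=1 q=0 r=0 s=1
  p=1 q=0 r=1 s=1
Count: 2.

2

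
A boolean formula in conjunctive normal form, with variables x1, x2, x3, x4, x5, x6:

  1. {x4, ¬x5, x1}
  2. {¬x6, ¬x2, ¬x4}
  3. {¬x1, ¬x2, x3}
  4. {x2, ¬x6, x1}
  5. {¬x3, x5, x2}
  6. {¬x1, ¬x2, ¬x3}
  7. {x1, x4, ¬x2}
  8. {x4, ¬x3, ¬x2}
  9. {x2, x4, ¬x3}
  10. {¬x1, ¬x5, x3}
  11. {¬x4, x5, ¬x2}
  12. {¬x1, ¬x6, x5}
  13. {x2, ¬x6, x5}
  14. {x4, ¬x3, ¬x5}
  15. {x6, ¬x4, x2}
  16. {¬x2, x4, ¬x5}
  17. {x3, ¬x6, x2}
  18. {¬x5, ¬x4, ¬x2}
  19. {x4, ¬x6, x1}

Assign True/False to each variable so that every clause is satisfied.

x1=True, x2=False, x3=True, x4=True, x5=True, x6=True

Check each clause:
  1. {x4, x1, ¬x5} — x1 is true.
  2. {¬x2, ¬x4, ¬x6} — ¬x2 is true.
  3. {¬x1, x3, ¬x2} — x3 is true.
  4. {x2, x1, ¬x6} — x1 is true.
  5. {x5, x2, ¬x3} — x5 is true.
  6. {¬x1, ¬x3, ¬x2} — ¬x2 is true.
  7. {¬x2, x4, x1} — x1 is true.
  8. {¬x3, ¬x2, x4} — x4 is true.
  9. {x4, ¬x3, x2} — x4 is true.
  10. {¬x5, x3, ¬x1} — x3 is true.
  11. {x5, ¬x2, ¬x4} — x5 is true.
  12. {¬x6, x5, ¬x1} — x5 is true.
  13. {¬x6, x5, x2} — x5 is true.
  14. {x4, ¬x5, ¬x3} — x4 is true.
  15. {x2, ¬x4, x6} — x6 is true.
  16. {x4, ¬x2, ¬x5} — x4 is true.
  17. {x2, x3, ¬x6} — x3 is true.
  18. {¬x5, ¬x4, ¬x2} — ¬x2 is true.
  19. {x4, x1, ¬x6} — x1 is true.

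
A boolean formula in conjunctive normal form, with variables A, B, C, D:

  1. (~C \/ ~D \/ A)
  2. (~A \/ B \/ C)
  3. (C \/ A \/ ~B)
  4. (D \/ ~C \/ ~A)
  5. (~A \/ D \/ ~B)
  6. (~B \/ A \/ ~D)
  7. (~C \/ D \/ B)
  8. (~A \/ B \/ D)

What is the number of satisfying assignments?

Satisfying assignments:
  A=F B=F C=F D=F
  A=F B=F C=F D=T
  A=F B=T C=T D=F
  A=T B=F C=T D=T
  A=T B=T C=F D=T
  A=T B=T C=T D=T
Count: 6.

6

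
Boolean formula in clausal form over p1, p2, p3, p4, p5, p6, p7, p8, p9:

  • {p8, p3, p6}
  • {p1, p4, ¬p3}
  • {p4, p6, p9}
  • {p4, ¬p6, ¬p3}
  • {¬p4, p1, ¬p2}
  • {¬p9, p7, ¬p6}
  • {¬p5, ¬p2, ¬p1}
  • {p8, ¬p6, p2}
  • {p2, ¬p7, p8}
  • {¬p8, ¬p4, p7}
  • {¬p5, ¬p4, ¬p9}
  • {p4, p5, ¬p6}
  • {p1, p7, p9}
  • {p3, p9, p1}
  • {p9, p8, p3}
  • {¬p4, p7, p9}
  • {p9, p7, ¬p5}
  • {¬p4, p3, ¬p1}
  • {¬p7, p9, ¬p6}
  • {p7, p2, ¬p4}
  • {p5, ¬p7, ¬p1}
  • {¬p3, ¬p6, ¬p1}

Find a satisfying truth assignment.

p1=1, p2=0, p3=0, p4=0, p5=0, p6=0, p7=0, p8=1, p9=1

Check each clause:
  1. {p8, p3, p6} — p8 is true.
  2. {p4, p1, ¬p3} — p1 is true.
  3. {p4, p9, p6} — p9 is true.
  4. {¬p3, ¬p6, p4} — ¬p6 is true.
  5. {¬p4, p1, ¬p2} — p1 is true.
  6. {p7, ¬p6, ¬p9} — ¬p6 is true.
  7. {¬p5, ¬p1, ¬p2} — ¬p5 is true.
  8. {p2, p8, ¬p6} — p8 is true.
  9. {p2, p8, ¬p7} — p8 is true.
  10. {¬p4, p7, ¬p8} — ¬p4 is true.
  11. {¬p9, ¬p4, ¬p5} — ¬p5 is true.
  12. {p5, ¬p6, p4} — ¬p6 is true.
  13. {p7, p1, p9} — p1 is true.
  14. {p1, p3, p9} — p1 is true.
  15. {p9, p8, p3} — p8 is true.
  16. {¬p4, p9, p7} — p9 is true.
  17. {p7, p9, ¬p5} — p9 is true.
  18. {p3, ¬p1, ¬p4} — ¬p4 is true.
  19. {¬p6, p9, ¬p7} — ¬p7 is true.
  20. {¬p4, p2, p7} — ¬p4 is true.
  21. {¬p7, p5, ¬p1} — ¬p7 is true.
  22. {¬p3, ¬p1, ¬p6} — ¬p6 is true.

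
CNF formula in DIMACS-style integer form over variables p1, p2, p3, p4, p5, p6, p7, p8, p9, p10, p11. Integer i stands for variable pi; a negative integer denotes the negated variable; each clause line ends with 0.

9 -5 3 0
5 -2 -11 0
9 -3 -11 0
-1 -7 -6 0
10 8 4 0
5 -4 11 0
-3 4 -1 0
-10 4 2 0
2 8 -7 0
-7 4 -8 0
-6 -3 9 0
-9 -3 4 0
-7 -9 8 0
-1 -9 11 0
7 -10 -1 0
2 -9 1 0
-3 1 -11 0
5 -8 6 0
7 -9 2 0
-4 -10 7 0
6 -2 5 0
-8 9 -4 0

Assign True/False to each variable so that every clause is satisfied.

p1=False  p2=True  p3=False  p4=True  p5=True  p6=True  p7=False  p8=False  p9=True  p10=False  p11=True

Check each clause:
  1. {p9, p3, ¬p5} — p9 is true.
  2. {p5, ¬p11, ¬p2} — p5 is true.
  3. {¬p11, ¬p3, p9} — p9 is true.
  4. {¬p6, ¬p7, ¬p1} — ¬p7 is true.
  5. {p10, p8, p4} — p4 is true.
  6. {¬p4, p11, p5} — p11 is true.
  7. {¬p3, ¬p1, p4} — p4 is true.
  8. {¬p10, p2, p4} — p2 is true.
  9. {p2, ¬p7, p8} — ¬p7 is true.
  10. {¬p8, ¬p7, p4} — ¬p8 is true.
  11. {¬p6, p9, ¬p3} — p9 is true.
  12. {¬p3, p4, ¬p9} — p4 is true.
  13. {p8, ¬p7, ¬p9} — ¬p7 is true.
  14. {¬p1, p11, ¬p9} — p11 is true.
  15. {p7, ¬p1, ¬p10} — ¬p1 is true.
  16. {p1, p2, ¬p9} — p2 is true.
  17. {¬p11, p1, ¬p3} — ¬p3 is true.
  18. {¬p8, p6, p5} — ¬p8 is true.
  19. {p2, ¬p9, p7} — p2 is true.
  20. {¬p4, ¬p10, p7} — ¬p10 is true.
  21. {¬p2, p5, p6} — p5 is true.
  22. {p9, ¬p4, ¬p8} — ¬p8 is true.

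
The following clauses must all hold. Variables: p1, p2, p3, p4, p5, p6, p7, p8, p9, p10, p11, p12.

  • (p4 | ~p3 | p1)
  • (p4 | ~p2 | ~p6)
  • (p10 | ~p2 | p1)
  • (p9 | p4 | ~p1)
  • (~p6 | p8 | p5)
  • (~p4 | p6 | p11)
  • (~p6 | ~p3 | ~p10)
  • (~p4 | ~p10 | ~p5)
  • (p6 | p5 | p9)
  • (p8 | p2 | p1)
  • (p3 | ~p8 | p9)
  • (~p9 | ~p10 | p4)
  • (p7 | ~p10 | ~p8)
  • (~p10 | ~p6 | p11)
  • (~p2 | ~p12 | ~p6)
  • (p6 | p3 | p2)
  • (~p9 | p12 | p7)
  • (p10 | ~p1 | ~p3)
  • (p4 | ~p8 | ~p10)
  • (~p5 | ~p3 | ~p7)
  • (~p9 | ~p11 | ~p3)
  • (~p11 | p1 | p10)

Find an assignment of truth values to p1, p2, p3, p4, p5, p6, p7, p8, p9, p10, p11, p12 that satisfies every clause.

p1 = T  p2 = T  p3 = F  p4 = T  p5 = F  p6 = F  p7 = T  p8 = T  p9 = T  p10 = T  p11 = T  p12 = T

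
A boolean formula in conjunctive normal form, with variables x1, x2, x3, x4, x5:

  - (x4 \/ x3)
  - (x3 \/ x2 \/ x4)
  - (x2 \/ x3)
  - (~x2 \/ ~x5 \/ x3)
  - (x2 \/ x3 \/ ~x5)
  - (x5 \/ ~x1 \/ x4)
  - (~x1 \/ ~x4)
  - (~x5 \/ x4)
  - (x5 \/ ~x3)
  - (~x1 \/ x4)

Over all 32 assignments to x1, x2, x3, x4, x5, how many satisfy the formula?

The models are:
  x1=F x2=F x3=T x4=T x5=T
  x1=F x2=T x3=F x4=T x5=F
  x1=F x2=T x3=T x4=T x5=T
Count: 3.

3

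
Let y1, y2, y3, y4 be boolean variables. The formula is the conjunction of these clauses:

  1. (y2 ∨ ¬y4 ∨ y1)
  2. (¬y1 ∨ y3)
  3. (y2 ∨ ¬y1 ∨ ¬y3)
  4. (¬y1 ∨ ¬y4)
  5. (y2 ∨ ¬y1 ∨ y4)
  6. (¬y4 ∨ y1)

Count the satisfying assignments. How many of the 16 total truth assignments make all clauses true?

5

The models are:
  y1=F y2=F y3=F y4=F
  y1=F y2=F y3=T y4=F
  y1=F y2=T y3=F y4=F
  y1=F y2=T y3=T y4=F
  y1=T y2=T y3=T y4=F
That's 5 in total.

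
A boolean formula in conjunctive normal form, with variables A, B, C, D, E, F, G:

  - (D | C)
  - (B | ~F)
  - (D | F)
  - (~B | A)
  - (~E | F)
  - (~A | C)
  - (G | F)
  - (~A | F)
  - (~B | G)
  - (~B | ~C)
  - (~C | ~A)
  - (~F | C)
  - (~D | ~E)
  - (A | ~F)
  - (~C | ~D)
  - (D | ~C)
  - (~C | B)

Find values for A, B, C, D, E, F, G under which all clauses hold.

A = 0, B = 0, C = 0, D = 1, E = 0, F = 0, G = 1

Check each clause:
  1. (C | D) — D is true.
  2. (~F | B) — ~F is true.
  3. (D | F) — D is true.
  4. (A | ~B) — ~B is true.
  5. (~E | F) — ~E is true.
  6. (C | ~A) — ~A is true.
  7. (G | F) — G is true.
  8. (F | ~A) — ~A is true.
  9. (G | ~B) — ~B is true.
  10. (~C | ~B) — ~C is true.
  11. (~C | ~A) — ~C is true.
  12. (~F | C) — ~F is true.
  13. (~D | ~E) — ~E is true.
  14. (A | ~F) — ~F is true.
  15. (~C | ~D) — ~C is true.
  16. (~C | D) — D is true.
  17. (B | ~C) — ~C is true.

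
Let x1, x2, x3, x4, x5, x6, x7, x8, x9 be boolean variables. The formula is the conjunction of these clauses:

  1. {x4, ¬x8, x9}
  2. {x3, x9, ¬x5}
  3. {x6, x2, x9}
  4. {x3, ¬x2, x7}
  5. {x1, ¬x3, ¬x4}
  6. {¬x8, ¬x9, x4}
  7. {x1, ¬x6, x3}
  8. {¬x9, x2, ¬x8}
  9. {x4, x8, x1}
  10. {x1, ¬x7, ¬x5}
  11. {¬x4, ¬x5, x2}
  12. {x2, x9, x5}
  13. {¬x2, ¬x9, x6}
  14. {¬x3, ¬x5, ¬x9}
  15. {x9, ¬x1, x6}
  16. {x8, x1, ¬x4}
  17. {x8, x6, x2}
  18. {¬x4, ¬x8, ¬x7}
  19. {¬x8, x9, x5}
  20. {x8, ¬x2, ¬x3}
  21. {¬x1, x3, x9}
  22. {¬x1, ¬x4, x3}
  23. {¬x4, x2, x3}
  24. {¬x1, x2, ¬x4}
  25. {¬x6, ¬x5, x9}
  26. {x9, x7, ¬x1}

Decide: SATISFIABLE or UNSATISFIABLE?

SATISFIABLE

Set x1 = True and propagate.
The remaining clauses are satisfied by x2 = False, x3 = False, x4 = False, x5 = False, x6 = True, x7 = False, x8 = False, x9 = True.
So x1=True  x2=False  x3=False  x4=False  x5=False  x6=True  x7=False  x8=False  x9=True is a satisfying assignment.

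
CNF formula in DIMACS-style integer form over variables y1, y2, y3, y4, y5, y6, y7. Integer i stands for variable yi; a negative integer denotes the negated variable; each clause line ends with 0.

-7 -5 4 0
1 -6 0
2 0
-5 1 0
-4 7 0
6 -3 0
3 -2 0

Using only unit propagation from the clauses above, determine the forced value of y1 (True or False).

(y2) is a unit clause: y2 = True.
In (y3 ∨ ¬y2), ¬y2 is now false; y3 must hold, so y3 = True.
(y6 ∨ ¬y3): since y3 = True, the clause reduces to (y6). y6 = True.
From (¬y6 ∨ y1) and y6 = True: y1 = True.

True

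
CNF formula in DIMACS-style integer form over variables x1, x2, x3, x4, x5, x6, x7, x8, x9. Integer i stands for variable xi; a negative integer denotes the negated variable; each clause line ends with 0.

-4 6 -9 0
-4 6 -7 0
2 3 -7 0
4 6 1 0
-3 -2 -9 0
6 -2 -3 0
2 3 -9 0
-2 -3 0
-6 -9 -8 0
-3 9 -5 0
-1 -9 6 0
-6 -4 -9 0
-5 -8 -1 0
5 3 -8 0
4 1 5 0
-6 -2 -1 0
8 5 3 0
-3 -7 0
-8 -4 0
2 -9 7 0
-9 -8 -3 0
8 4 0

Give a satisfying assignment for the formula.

x1 = 0  x2 = 1  x3 = 0  x4 = 1  x5 = 1  x6 = 1  x7 = 1  x8 = 0  x9 = 0

Try x1 = False.
Set x2 = True and propagate.
  then x3 is forced to False.
For the remaining variables, x4 = True, x5 = True, x6 = True, x7 = True, x8 = False, x9 = False works.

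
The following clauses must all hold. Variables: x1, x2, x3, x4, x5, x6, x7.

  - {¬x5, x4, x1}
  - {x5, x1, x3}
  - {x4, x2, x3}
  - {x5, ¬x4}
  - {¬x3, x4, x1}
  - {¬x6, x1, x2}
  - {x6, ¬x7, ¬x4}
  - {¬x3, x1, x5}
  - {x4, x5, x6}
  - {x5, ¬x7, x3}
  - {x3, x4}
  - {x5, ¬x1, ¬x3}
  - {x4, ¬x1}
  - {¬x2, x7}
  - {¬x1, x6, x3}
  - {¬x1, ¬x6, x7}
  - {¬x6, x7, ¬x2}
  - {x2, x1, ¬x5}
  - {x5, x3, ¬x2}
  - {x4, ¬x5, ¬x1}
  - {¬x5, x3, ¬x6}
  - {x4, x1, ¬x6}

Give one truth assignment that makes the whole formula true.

Try x1 = False.
Try x2 = True.
  then x7 is forced to True.
The remaining clauses are satisfied by x3 = True, x4 = True, x5 = True, x6 = True.

x1 = False, x2 = True, x3 = True, x4 = True, x5 = True, x6 = True, x7 = True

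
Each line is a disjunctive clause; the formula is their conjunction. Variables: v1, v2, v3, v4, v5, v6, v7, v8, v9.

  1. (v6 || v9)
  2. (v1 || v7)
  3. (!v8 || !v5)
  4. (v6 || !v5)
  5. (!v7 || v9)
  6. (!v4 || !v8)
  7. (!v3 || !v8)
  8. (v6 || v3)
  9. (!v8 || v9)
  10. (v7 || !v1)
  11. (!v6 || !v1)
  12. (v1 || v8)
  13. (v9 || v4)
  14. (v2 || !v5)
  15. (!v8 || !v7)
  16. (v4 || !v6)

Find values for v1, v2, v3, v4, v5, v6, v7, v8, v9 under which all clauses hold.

v1=T, v2=F, v3=T, v4=T, v5=F, v6=F, v7=T, v8=F, v9=T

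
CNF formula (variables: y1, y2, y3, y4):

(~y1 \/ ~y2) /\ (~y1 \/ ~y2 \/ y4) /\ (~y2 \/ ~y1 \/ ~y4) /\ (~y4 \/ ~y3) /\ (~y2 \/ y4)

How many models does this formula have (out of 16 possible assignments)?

7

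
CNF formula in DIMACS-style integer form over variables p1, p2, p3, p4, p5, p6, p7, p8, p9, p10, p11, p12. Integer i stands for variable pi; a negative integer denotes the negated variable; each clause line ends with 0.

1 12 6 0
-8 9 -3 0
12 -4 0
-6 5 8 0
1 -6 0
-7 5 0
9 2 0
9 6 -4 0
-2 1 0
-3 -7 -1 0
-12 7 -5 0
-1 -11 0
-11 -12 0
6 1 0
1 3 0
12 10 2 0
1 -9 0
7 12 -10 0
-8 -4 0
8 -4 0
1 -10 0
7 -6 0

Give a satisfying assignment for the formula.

p1=T, p2=T, p3=T, p4=F, p5=F, p6=F, p7=F, p8=T, p9=T, p10=F, p11=F, p12=F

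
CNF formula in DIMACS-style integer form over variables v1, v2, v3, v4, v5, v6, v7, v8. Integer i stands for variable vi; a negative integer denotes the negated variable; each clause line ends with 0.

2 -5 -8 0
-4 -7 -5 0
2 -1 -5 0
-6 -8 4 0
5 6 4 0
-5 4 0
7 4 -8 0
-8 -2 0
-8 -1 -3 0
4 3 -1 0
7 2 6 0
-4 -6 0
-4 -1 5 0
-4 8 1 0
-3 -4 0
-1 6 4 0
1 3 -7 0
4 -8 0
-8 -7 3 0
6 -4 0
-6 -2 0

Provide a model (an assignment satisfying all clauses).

v1 = F  v2 = F  v3 = T  v4 = F  v5 = F  v6 = T  v7 = T  v8 = F

Check each clause:
  1. (~v8 | ~v5 | v2) — ~v8 is true.
  2. (~v4 | ~v7 | ~v5) — ~v5 is true.
  3. (~v5 | ~v1 | v2) — ~v5 is true.
  4. (~v6 | v4 | ~v8) — ~v8 is true.
  5. (v5 | v4 | v6) — v6 is true.
  6. (~v5 | v4) — ~v5 is true.
  7. (v4 | v7 | ~v8) — ~v8 is true.
  8. (~v2 | ~v8) — ~v8 is true.
  9. (~v8 | ~v1 | ~v3) — ~v8 is true.
  10. (~v1 | v4 | v3) — v3 is true.
  11. (v7 | v6 | v2) — v6 is true.
  12. (~v4 | ~v6) — ~v4 is true.
  13. (v5 | ~v1 | ~v4) — ~v4 is true.
  14. (v1 | v8 | ~v4) — ~v4 is true.
  15. (~v3 | ~v4) — ~v4 is true.
  16. (v6 | v4 | ~v1) — v6 is true.
  17. (v1 | ~v7 | v3) — v3 is true.
  18. (v4 | ~v8) — ~v8 is true.
  19. (~v7 | v3 | ~v8) — ~v8 is true.
  20. (~v4 | v6) — ~v4 is true.
  21. (~v2 | ~v6) — ~v2 is true.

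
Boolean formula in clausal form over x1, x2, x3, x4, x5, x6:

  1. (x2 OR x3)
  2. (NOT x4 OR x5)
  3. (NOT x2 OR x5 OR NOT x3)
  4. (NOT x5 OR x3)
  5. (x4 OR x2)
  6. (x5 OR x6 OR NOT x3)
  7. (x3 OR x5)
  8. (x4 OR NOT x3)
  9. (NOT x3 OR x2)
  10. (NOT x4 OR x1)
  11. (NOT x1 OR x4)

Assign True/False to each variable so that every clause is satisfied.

x1 = True, x2 = True, x3 = True, x4 = True, x5 = True, x6 = True

x6 occurs only positively in the remaining clauses — set x6 = True.
Set x1 = True and propagate.
  then x4 is forced to True.
  then x5 is forced to True.
  then x3 is forced to True.
  then x2 is forced to True.
Every clause has at least one true literal under this assignment.
Check each clause:
  1. (x2 OR x3) — x2 is true.
  2. (x5 OR NOT x4) — x5 is true.
  3. (NOT x2 OR x5 OR NOT x3) — x5 is true.
  4. (NOT x5 OR x3) — x3 is true.
  5. (x2 OR x4) — x2 is true.
  6. (x5 OR NOT x3 OR x6) — x5 is true.
  7. (x5 OR x3) — x3 is true.
  8. (NOT x3 OR x4) — x4 is true.
  9. (NOT x3 OR x2) — x2 is true.
  10. (NOT x4 OR x1) — x1 is true.
  11. (NOT x1 OR x4) — x4 is true.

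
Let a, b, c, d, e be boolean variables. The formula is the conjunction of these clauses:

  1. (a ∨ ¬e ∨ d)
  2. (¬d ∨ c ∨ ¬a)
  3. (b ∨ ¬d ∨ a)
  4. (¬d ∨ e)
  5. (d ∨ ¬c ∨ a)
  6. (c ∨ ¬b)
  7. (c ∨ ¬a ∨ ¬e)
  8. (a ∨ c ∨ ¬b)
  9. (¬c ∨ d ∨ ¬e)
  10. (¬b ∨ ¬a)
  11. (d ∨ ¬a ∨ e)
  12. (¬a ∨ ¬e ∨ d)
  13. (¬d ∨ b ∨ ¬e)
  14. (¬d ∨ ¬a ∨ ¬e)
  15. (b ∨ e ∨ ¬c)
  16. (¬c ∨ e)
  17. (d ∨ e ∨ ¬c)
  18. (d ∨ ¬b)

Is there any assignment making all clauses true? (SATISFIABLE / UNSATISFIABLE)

Try a = False.
For the remaining variables, b = False, c = False, d = False, e = False works.
So a=False, b=False, c=False, d=False, e=False is a satisfying assignment.

SATISFIABLE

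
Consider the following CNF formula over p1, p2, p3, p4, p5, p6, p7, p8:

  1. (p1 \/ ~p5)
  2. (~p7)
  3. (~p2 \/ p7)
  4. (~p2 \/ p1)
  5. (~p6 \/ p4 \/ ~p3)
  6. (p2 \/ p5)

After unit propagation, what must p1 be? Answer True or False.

True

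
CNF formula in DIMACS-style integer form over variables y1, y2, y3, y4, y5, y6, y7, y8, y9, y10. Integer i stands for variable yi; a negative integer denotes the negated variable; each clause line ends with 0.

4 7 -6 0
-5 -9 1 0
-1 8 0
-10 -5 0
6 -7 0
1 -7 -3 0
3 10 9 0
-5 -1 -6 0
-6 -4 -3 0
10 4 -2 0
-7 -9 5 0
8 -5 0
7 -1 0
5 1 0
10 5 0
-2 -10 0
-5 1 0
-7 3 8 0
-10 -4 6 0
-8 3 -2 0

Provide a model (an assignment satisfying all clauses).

y1=True, y2=False, y3=False, y4=True, y5=False, y6=True, y7=True, y8=True, y9=False, y10=True

Check each clause:
  1. (y4 \/ ~y6 \/ y7) — y4 is true.
  2. (y1 \/ ~y5 \/ ~y9) — y1 is true.
  3. (y8 \/ ~y1) — y8 is true.
  4. (~y10 \/ ~y5) — ~y5 is true.
  5. (y6 \/ ~y7) — y6 is true.
  6. (~y7 \/ ~y3 \/ y1) — ~y3 is true.
  7. (y10 \/ y9 \/ y3) — y10 is true.
  8. (~y6 \/ ~y1 \/ ~y5) — ~y5 is true.
  9. (~y6 \/ ~y4 \/ ~y3) — ~y3 is true.
  10. (y10 \/ y4 \/ ~y2) — y10 is true.
  11. (y5 \/ ~y9 \/ ~y7) — ~y9 is true.
  12. (y8 \/ ~y5) — y8 is true.
  13. (~y1 \/ y7) — y7 is true.
  14. (y5 \/ y1) — y1 is true.
  15. (y10 \/ y5) — y10 is true.
  16. (~y2 \/ ~y10) — ~y2 is true.
  17. (~y5 \/ y1) — y1 is true.
  18. (y3 \/ ~y7 \/ y8) — y8 is true.
  19. (~y4 \/ ~y10 \/ y6) — y6 is true.
  20. (~y2 \/ y3 \/ ~y8) — ~y2 is true.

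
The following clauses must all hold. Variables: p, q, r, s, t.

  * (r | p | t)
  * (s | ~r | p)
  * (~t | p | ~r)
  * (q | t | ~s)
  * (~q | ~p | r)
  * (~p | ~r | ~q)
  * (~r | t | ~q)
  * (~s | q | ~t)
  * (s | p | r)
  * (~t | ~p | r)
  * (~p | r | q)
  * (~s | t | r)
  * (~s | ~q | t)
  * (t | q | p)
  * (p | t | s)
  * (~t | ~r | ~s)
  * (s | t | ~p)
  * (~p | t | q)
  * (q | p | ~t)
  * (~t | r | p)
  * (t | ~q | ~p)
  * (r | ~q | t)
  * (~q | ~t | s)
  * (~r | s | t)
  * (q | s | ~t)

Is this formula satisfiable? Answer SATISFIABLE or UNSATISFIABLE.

UNSATISFIABLE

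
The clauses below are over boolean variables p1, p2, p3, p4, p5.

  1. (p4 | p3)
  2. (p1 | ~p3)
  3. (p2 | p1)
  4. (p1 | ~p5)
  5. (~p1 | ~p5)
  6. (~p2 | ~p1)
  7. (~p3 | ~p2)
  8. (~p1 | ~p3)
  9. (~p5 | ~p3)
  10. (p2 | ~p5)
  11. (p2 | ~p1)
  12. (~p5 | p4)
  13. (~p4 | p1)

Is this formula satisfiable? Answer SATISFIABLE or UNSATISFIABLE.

UNSATISFIABLE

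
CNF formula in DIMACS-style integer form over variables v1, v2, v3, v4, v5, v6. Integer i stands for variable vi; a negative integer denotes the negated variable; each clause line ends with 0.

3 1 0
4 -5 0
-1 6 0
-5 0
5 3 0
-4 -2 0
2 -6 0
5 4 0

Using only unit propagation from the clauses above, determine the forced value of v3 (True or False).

True

(¬v5) is a unit clause: v5 = False.
In (v5 ∨ v3), v5 is now false; v3 must hold, so v3 = True.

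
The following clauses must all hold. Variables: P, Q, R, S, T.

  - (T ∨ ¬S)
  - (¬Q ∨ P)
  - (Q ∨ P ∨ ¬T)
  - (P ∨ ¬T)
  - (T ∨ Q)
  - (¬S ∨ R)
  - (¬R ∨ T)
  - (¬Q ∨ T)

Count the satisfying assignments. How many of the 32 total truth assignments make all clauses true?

6

The models are:
  P=1 Q=0 R=0 S=0 T=1
  P=1 Q=0 R=1 S=0 T=1
  P=1 Q=0 R=1 S=1 T=1
  P=1 Q=1 R=0 S=0 T=1
  P=1 Q=1 R=1 S=0 T=1
  P=1 Q=1 R=1 S=1 T=1
Count: 6.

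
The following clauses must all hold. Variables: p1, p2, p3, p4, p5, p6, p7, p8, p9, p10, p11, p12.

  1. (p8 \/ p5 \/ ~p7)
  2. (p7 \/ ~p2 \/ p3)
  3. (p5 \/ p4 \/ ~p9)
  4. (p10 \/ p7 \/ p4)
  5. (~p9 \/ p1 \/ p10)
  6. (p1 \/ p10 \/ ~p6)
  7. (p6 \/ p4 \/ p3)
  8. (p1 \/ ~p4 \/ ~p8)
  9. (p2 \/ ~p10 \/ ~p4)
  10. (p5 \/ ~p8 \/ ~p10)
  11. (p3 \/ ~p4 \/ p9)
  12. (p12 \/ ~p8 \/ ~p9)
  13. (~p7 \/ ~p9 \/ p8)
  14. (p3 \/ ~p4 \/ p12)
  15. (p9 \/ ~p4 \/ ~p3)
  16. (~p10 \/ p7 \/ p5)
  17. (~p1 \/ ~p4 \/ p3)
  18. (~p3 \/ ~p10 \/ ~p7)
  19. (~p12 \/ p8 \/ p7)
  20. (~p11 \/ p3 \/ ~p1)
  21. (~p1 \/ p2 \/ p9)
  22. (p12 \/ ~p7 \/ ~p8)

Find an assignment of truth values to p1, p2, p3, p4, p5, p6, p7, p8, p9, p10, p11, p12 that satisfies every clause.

p1=0  p2=0  p3=1  p4=0  p5=1  p6=0  p7=0  p8=0  p9=0  p10=1  p11=0  p12=0

Check each clause:
  1. (~p7 \/ p8 \/ p5) — ~p7 is true.
  2. (~p2 \/ p7 \/ p3) — p3 is true.
  3. (p4 \/ p5 \/ ~p9) — p5 is true.
  4. (p4 \/ p7 \/ p10) — p10 is true.
  5. (~p9 \/ p1 \/ p10) — p10 is true.
  6. (p10 \/ p1 \/ ~p6) — p10 is true.
  7. (p6 \/ p3 \/ p4) — p3 is true.
  8. (~p8 \/ ~p4 \/ p1) — ~p8 is true.
  9. (p2 \/ ~p10 \/ ~p4) — ~p4 is true.
  10. (~p8 \/ ~p10 \/ p5) — ~p8 is true.
  11. (~p4 \/ p9 \/ p3) — p3 is true.
  12. (p12 \/ ~p9 \/ ~p8) — ~p8 is true.
  13. (~p7 \/ ~p9 \/ p8) — ~p7 is true.
  14. (p12 \/ ~p4 \/ p3) — p3 is true.
  15. (~p3 \/ p9 \/ ~p4) — ~p4 is true.
  16. (~p10 \/ p5 \/ p7) — p5 is true.
  17. (~p1 \/ ~p4 \/ p3) — p3 is true.
  18. (~p3 \/ ~p7 \/ ~p10) — ~p7 is true.
  19. (~p12 \/ p8 \/ p7) — ~p12 is true.
  20. (p3 \/ ~p11 \/ ~p1) — p3 is true.
  21. (~p1 \/ p2 \/ p9) — ~p1 is true.
  22. (~p7 \/ p12 \/ ~p8) — ~p8 is true.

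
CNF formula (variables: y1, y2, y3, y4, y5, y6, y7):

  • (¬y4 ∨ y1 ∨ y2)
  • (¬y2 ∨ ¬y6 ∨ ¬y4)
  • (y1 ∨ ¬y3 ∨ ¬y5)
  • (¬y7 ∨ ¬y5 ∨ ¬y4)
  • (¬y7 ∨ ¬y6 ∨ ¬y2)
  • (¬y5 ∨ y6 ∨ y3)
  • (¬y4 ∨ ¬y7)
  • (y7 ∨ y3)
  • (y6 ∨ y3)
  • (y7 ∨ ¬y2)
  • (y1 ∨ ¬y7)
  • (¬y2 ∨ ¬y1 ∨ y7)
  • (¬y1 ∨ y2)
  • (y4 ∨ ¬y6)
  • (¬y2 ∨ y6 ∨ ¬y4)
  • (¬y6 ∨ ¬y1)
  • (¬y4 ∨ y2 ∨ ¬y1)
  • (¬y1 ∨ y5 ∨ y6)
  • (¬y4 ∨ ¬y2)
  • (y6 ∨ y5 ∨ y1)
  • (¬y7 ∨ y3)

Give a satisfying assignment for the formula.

Set y1 = True and propagate.
  then y2 is forced to True.
  then y7 is forced to True.
  then y6 is forced to False.
  then y4 is forced to False.
  then y3 is forced to True.
  then y5 is forced to True.

y1 = True, y2 = True, y3 = True, y4 = False, y5 = True, y6 = False, y7 = True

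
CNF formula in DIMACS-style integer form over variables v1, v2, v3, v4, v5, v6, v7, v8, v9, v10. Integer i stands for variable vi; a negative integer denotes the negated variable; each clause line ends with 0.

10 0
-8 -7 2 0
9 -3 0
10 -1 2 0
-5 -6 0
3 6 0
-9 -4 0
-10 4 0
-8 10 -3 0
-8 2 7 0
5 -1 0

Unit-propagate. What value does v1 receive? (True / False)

(v10) stands alone — v10 = True.
From (!v10 || v4) and v10 = True: v4 = True.
From (!v4 || !v9) and v4 = True: v9 = False.
(!v3 || v9): since v9 = False, the clause reduces to (!v3). v3 = False.
From (v3 || v6) and v3 = False: v6 = True.
In (!v6 || !v5), !v6 is now false; !v5 must hold, so v5 = False.
In (!v1 || v5), v5 is now false; !v1 must hold, so v1 = False.

False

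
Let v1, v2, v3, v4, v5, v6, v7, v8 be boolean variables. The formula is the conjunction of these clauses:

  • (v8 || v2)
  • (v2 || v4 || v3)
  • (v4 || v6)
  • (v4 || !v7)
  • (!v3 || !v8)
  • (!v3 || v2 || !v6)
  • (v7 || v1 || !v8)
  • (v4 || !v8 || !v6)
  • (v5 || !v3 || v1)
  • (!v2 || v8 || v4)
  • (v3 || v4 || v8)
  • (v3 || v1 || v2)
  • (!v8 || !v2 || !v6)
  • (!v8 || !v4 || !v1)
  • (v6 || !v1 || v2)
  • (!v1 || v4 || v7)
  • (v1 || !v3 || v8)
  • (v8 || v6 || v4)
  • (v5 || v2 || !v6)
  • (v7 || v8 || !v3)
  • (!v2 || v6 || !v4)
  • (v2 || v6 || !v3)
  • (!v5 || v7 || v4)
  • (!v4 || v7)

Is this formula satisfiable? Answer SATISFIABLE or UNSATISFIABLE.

SATISFIABLE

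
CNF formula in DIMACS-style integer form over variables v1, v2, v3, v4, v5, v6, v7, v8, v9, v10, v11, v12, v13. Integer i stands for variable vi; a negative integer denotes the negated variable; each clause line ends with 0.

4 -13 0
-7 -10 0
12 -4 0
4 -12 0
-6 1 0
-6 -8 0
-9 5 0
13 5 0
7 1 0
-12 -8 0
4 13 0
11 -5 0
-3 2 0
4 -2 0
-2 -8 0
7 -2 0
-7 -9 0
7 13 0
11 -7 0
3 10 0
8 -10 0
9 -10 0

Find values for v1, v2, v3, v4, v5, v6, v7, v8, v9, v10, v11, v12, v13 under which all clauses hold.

v1=1, v2=1, v3=1, v4=1, v5=1, v6=0, v7=1, v8=0, v9=0, v10=0, v11=1, v12=1, v13=0

Pure literal: v1 appears only positively; assign v1 = True.
v6 occurs only negated in the remaining clauses — set v6 = False.
Branch on v2: take v2 = True.
  then v4 is forced to True.
  then v12 is forced to True.
  then v8 is forced to False.
  then v7 is forced to True.
  then v10 is forced to False.
  then v9 is forced to False.
  then v11 is forced to True.
  then v3 is forced to True.
Branch on v5: take v5 = True.
v13 is now unconstrained; take v13 = False.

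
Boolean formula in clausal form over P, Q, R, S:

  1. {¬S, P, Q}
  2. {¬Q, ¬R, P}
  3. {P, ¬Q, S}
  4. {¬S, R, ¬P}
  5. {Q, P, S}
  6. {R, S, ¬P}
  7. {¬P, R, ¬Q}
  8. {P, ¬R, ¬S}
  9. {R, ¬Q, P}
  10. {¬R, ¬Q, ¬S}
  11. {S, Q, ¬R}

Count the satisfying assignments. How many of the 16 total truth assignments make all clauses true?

2

The models are:
  P=1 Q=0 R=1 S=1
  P=1 Q=1 R=1 S=0
Count: 2.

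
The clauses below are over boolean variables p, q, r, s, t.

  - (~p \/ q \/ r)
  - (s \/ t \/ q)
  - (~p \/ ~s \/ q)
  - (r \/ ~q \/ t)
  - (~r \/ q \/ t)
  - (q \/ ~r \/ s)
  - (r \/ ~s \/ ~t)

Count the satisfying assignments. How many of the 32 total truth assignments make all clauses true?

Case analysis on q and r:
  q=T, r=T: p, s, t free → 2^3 = 8.
  q=T, r=F: remaining (p,s,t) ∈ {(F,F,T); (T,F,T)} — 2.
  q=F, r=T: remaining (p,s,t) ∈ {(F,T,T)} — 1.
  q=F, r=F: remaining (p,s,t) ∈ {(F,F,T); (F,T,F)} — 2.
Total: 8 + 2 + 1 + 2 = 13.

13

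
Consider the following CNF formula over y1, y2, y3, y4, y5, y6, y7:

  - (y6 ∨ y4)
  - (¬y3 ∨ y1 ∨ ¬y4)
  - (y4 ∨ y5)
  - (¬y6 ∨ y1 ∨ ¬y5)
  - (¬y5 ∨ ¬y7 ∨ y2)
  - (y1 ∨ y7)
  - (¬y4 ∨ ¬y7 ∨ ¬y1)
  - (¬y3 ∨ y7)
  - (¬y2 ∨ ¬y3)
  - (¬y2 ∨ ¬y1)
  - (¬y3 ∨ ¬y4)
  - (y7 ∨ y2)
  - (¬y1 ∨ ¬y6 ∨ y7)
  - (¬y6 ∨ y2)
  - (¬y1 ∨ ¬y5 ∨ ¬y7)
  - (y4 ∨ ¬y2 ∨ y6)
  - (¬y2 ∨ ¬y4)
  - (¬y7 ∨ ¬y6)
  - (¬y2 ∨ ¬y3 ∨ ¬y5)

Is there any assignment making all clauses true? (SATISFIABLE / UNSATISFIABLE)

Pure literal: y3 appears only negated; assign y3 = False.
Set y1 = False and propagate.
  then y7 is forced to True.
  then y6 is forced to False.
  then y4 is forced to True.
  then y2 is forced to False.
  then y5 is forced to False.
Every clause has at least one true literal under this assignment.
So y1=False  y2=False  y3=False  y4=True  y5=False  y6=False  y7=True is a satisfying assignment.

SATISFIABLE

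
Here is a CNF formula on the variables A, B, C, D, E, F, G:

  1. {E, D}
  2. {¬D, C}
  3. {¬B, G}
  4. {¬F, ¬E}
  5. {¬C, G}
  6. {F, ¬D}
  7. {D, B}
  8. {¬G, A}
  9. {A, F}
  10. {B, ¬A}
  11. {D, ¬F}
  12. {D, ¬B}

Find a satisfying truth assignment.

Set A = True and propagate.
  then B is forced to True.
  then G is forced to True.
  then D is forced to True.
  then C is forced to True.
  then F is forced to True.
  then E is forced to False.
Every clause has at least one true literal under this assignment.

A=1  B=1  C=1  D=1  E=0  F=1  G=1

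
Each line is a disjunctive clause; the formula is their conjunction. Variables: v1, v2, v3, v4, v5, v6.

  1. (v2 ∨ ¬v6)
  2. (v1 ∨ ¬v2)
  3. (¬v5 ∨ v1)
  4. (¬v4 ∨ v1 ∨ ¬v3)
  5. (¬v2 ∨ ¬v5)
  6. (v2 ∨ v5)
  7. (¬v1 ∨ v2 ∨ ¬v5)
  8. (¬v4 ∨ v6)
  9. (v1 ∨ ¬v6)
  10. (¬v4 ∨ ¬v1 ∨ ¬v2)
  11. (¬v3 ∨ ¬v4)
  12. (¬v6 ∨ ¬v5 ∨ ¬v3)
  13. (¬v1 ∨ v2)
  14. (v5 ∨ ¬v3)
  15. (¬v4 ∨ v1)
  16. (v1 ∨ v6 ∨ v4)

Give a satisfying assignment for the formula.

v3 occurs only negated in the remaining clauses — set v3 = False.
Branch on v1: take v1 = True.
  then v2 is forced to True.
  then v5 is forced to False.
  then v4 is forced to False.
v6 is now unconstrained; take v6 = False.

v1=1  v2=1  v3=0  v4=0  v5=0  v6=0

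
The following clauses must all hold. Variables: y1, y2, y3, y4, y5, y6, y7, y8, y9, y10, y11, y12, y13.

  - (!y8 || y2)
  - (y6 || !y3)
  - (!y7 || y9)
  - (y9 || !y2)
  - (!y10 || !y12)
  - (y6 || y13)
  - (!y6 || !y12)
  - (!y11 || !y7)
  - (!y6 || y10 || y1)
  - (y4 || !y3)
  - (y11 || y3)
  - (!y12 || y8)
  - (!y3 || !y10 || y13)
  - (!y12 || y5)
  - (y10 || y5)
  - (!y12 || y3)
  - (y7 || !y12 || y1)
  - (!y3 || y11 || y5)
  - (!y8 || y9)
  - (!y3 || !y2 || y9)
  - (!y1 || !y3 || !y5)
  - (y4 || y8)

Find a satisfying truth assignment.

y1=F, y2=F, y3=F, y4=T, y5=F, y6=T, y7=F, y8=F, y9=F, y10=T, y11=T, y12=F, y13=T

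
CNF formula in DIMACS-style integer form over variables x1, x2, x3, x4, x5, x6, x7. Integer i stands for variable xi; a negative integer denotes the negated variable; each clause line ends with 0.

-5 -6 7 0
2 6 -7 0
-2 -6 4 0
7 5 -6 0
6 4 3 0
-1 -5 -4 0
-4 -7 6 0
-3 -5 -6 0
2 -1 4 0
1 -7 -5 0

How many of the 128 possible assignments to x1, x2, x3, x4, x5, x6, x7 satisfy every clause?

31

Case analysis on x6 and x4:
  x6=1, x4=1: forces x5=0; x7=1; x1, x2, x3 free → 2^3 = 8.
  x6=1, x4=0: remaining (x1,x2,x3,x5,x7) ∈ {(0,0,0,0,1); (0,0,1,0,1)} — 2.
  x6=0, x4=1: x2, x3 free; 3 ways for (x1,x5,x7) × 2^2 = 12.
  x6=0, x4=0: 9 of the 32 assignments to (x1,x2,x3,x5,x7) work.
Total: 8 + 2 + 12 + 9 = 31.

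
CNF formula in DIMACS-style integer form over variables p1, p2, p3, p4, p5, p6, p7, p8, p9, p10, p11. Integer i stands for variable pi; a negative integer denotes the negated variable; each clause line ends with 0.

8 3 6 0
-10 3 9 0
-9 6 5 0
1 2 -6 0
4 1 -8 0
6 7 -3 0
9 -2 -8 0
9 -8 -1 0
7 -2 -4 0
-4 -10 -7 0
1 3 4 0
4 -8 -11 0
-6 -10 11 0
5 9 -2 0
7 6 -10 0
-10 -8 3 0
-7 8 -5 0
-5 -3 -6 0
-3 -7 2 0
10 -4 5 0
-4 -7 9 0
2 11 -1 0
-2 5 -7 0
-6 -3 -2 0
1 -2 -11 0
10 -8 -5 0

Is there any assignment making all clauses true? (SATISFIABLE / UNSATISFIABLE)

SATISFIABLE

Set p1 = True and propagate.
Try p2 = False.
  then p11 is forced to True.
For the remaining variables, p3 = True, p4 = True, p5 = False, p6 = True, p7 = False, p8 = False, p9 = True, p10 = True works.
Every clause has at least one true literal under this assignment.
So p1=1, p2=0, p3=1, p4=1, p5=0, p6=1, p7=0, p8=0, p9=1, p10=1, p11=1 is a satisfying assignment.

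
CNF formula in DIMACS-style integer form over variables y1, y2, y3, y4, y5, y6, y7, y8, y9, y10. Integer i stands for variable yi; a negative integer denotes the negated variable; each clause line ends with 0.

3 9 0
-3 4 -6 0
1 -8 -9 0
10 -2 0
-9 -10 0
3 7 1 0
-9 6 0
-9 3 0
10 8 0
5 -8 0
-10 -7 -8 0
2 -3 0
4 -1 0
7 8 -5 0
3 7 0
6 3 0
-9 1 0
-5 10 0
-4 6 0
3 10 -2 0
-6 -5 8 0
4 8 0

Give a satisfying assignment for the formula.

Set y1 = False and propagate.
  then y9 is forced to False.
  then y3 is forced to True.
  then y2 is forced to True.
  then y10 is forced to True.
Try y4 = True.
  then y6 is forced to True.
Branch on y5: take y5 = True.
  then y8 is forced to True.
  then y7 is forced to False.

y1=False, y2=True, y3=True, y4=True, y5=True, y6=True, y7=False, y8=True, y9=False, y10=True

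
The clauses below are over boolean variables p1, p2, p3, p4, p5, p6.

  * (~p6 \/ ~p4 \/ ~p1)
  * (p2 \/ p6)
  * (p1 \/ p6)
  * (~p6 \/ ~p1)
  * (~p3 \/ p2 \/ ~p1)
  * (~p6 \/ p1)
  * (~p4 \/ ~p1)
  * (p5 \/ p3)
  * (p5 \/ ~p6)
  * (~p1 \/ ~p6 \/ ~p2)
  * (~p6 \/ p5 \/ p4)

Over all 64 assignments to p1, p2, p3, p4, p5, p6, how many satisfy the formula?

Satisfying assignments:
  p1=T p2=T p3=F p4=F p5=T p6=F
  p1=T p2=T p3=T p4=F p5=F p6=F
  p1=T p2=T p3=T p4=F p5=T p6=F
That's 3 in total.

3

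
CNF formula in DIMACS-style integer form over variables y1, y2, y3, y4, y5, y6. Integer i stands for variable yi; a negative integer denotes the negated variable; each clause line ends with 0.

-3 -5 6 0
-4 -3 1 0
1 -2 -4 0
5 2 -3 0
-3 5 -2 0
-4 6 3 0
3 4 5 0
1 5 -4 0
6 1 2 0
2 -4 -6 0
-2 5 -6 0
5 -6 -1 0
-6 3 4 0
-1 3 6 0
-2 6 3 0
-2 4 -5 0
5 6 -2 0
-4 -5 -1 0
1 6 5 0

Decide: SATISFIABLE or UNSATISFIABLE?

Branch on y1: take y1 = True.
The remaining clauses are satisfied by y2 = False, y3 = True, y4 = False, y5 = True, y6 = True.
Every clause has at least one true literal under this assignment.
So y1=T, y2=F, y3=T, y4=F, y5=T, y6=T is a satisfying assignment.

SATISFIABLE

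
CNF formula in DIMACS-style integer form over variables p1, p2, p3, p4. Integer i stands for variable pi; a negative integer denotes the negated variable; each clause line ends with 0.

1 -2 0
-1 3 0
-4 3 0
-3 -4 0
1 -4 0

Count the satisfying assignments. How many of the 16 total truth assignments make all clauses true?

4

The models are:
  p1=0 p2=0 p3=0 p4=0
  p1=0 p2=0 p3=1 p4=0
  p1=1 p2=0 p3=1 p4=0
  p1=1 p2=1 p3=1 p4=0
Count: 4.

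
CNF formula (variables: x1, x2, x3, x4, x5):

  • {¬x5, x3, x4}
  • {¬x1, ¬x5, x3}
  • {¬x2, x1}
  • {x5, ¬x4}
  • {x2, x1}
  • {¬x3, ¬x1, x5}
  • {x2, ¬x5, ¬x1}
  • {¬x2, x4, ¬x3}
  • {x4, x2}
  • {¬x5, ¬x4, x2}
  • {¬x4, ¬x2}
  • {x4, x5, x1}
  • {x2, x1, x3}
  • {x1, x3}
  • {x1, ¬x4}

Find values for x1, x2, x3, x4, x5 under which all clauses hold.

Try x1 = True.
Set x2 = True and propagate.
  then x4 is forced to False.
  then x3 is forced to False.
  then x5 is forced to False.
Every clause has at least one true literal under this assignment.

x1=True, x2=True, x3=False, x4=False, x5=False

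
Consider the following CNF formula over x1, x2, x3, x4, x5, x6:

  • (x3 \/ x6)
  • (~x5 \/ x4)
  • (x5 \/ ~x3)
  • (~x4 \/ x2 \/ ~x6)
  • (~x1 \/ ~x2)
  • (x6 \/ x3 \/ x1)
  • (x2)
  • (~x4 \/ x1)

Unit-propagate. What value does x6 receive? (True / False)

(x2) is a unit clause: x2 = True.
In (~x1 \/ ~x2), ~x2 is now false; ~x1 must hold, so x1 = False.
In (x1 \/ ~x4), x1 is now false; ~x4 must hold, so x4 = False.
(~x5 \/ x4): since x4 = False, the clause reduces to (~x5). x5 = False.
(~x3 \/ x5) with x5 = False leaves only ~x3, so x3 = False.
(x3 \/ x6) with x3 = False leaves only x6, so x6 = True.

True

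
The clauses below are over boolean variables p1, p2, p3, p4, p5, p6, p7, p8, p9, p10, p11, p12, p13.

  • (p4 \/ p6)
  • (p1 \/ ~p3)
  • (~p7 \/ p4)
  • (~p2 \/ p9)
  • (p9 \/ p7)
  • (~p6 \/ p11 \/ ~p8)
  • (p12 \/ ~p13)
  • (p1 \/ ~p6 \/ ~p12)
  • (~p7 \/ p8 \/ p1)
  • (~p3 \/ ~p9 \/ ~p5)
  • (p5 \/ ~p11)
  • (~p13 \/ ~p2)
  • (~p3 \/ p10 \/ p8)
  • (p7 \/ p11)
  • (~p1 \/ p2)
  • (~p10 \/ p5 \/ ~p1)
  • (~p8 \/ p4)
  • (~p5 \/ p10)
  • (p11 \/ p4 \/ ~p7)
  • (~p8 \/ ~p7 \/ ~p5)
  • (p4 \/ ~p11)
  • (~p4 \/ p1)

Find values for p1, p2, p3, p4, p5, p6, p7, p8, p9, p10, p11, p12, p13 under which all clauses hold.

p1=True, p2=True, p3=False, p4=True, p5=False, p6=True, p7=True, p8=False, p9=True, p10=False, p11=False, p12=True, p13=False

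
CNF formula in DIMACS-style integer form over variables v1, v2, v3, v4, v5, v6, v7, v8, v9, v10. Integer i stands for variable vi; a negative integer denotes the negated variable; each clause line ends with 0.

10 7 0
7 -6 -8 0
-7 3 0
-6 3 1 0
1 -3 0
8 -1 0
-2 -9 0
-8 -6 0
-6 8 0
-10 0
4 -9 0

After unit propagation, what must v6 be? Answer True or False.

Unit clause (¬v10) sets v10 = False.
From (v10 ∨ v7) and v10 = False: v7 = True.
(v3 ∨ ¬v7) with v7 = True leaves only v3, so v3 = True.
From (¬v3 ∨ v1) and v3 = True: v1 = True.
(v8 ∨ ¬v1): since v1 = True, the clause reduces to (v8). v8 = True.
(¬v6 ∨ ¬v8) with v8 = True leaves only ¬v6, so v6 = False.

False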